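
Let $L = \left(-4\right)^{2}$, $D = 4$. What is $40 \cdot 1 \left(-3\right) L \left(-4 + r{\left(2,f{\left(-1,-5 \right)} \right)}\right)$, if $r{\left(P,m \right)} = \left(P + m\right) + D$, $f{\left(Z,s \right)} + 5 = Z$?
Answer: $7680$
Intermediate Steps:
$f{\left(Z,s \right)} = -5 + Z$
$r{\left(P,m \right)} = 4 + P + m$ ($r{\left(P,m \right)} = \left(P + m\right) + 4 = 4 + P + m$)
$L = 16$
$40 \cdot 1 \left(-3\right) L \left(-4 + r{\left(2,f{\left(-1,-5 \right)} \right)}\right) = 40 \cdot 1 \left(-3\right) 16 \left(-4 + \left(4 + 2 - 6\right)\right) = 40 \left(-3\right) 16 \left(-4 + \left(4 + 2 - 6\right)\right) = - 120 \cdot 16 \left(-4 + 0\right) = - 120 \cdot 16 \left(-4\right) = \left(-120\right) \left(-64\right) = 7680$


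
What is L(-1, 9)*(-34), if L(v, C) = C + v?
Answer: -272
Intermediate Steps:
L(-1, 9)*(-34) = (9 - 1)*(-34) = 8*(-34) = -272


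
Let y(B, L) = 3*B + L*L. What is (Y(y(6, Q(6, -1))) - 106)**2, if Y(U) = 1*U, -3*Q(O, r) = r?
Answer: 625681/81 ≈ 7724.5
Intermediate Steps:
Q(O, r) = -r/3
y(B, L) = L**2 + 3*B (y(B, L) = 3*B + L**2 = L**2 + 3*B)
Y(U) = U
(Y(y(6, Q(6, -1))) - 106)**2 = (((-1/3*(-1))**2 + 3*6) - 106)**2 = (((1/3)**2 + 18) - 106)**2 = ((1/9 + 18) - 106)**2 = (163/9 - 106)**2 = (-791/9)**2 = 625681/81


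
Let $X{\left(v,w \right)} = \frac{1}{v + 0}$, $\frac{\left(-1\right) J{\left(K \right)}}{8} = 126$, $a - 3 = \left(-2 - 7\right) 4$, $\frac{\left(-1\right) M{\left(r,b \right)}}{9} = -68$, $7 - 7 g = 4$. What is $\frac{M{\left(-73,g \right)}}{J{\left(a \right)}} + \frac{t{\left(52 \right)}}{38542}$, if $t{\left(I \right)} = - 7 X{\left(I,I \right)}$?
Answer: $- \frac{1216833}{2004184} \approx -0.60715$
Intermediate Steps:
$g = \frac{3}{7}$ ($g = 1 - \frac{4}{7} = \frac{3}{7} \approx 0.42857$)
$M{\left(r,b \right)} = 612$ ($M{\left(r,b \right)} = \left(-9\right) \left(-68\right) = 612$)
$a = -33$ ($a = 3 + \left(-2 - 7\right) 4 = 3 - 36 = -33$)
$J{\left(K \right)} = -1008$ ($J{\left(K \right)} = \left(-8\right) 126 = -1008$)
$X{\left(v,w \right)} = \frac{1}{v}$
$t{\left(I \right)} = - \frac{7}{I}$
$\frac{M{\left(-73,g \right)}}{J{\left(a \right)}} + \frac{t{\left(52 \right)}}{38542} = \frac{612}{-1008} + \frac{\left(-7\right) \frac{1}{52}}{38542} = 612 \left(- \frac{1}{1008}\right) + \left(-7\right) \frac{1}{52} \cdot \frac{1}{38542} = - \frac{17}{28} - \frac{1}{286312} = - \frac{1216833}{2004184}$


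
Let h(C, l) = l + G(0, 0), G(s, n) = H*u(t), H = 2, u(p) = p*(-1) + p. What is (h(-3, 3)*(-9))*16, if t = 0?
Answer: -432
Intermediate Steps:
u(p) = 0 (u(p) = -p + p = 0)
G(s, n) = 0 (G(s, n) = 2*0 = 0)
h(C, l) = l (h(C, l) = l + 0 = l)
(h(-3, 3)*(-9))*16 = (3*(-9))*16 = -27*16 = -432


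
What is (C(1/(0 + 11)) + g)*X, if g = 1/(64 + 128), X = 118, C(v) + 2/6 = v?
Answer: -9853/352 ≈ -27.991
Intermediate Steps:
C(v) = -1/3 + v
g = 1/192 ≈ 0.0052083
(C(1/(0 + 11)) + g)*X = ((-1/3 + 1/(0 + 11)) + 1/192)*118 = ((-1/3 + 1/11) + 1/192)*118 = (-8/33 + 1/192)*118 = -167/704*118 = -9853/352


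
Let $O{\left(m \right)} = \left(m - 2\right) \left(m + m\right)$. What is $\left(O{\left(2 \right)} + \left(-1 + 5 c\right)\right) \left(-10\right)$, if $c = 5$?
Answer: $-240$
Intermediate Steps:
$O{\left(m \right)} = 2 m \left(-2 + m\right)$ ($O{\left(m \right)} = \left(-2 + m\right) 2 m = 2 m \left(-2 + m\right)$)
$\left(O{\left(2 \right)} + \left(-1 + 5 c\right)\right) \left(-10\right) = \left(2 \cdot 2 \left(-2 + 2\right) + \left(-1 + 5 \cdot 5\right)\right) \left(-10\right) = \left(2 \cdot 2 \cdot 0 + \left(-1 + 25\right)\right) \left(-10\right) = \left(0 + 24\right) \left(-10\right) = 24 \left(-10\right) = -240$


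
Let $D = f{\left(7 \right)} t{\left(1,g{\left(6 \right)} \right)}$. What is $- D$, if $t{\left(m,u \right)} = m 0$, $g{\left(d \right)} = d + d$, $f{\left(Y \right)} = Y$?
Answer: $0$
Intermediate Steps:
$g{\left(d \right)} = 2 d$
$t{\left(m,u \right)} = 0$
$D = 0$ ($D = 7 \cdot 0 = 0$)
$- D = \left(-1\right) 0 = 0$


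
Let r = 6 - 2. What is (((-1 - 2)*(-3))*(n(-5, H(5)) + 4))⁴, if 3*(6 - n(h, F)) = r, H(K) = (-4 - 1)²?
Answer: 37015056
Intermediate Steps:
H(K) = 25 (H(K) = (-5)² = 25)
r = 4
n(h, F) = 14/3 (n(h, F) = 6 - ⅓*4 = 6 - 4/3 = 14/3)
(((-1 - 2)*(-3))*(n(-5, H(5)) + 4))⁴ = (((-1 - 2)*(-3))*(14/3 + 4))⁴ = (-3*(-3)*(26/3))⁴ = (9*(26/3))⁴ = 78⁴ = 37015056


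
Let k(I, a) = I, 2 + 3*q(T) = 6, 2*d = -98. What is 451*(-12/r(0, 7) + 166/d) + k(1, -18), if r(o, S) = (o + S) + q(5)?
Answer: -2665989/1225 ≈ -2176.3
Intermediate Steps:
d = -49 (d = (1/2)*(-98) = -49)
q(T) = 4/3 (q(T) = -2/3 + (1/3)*6 = -2/3 + 2 = 4/3)
r(o, S) = 4/3 + S + o (r(o, S) = (o + S) + 4/3 = (S + o) + 4/3 = 4/3 + S + o)
451*(-12/r(0, 7) + 166/d) + k(1, -18) = 451*(-12/(4/3 + 7 + 0) + 166/(-49)) + 1 = 451*(-12/25/3 + 166*(-1/49)) + 1 = 451*(-12*3/25 - 166/49) + 1 = 451*(-36/25 - 166/49) + 1 = 451*(-5914/1225) + 1 = -2667214/1225 + 1 = -2665989/1225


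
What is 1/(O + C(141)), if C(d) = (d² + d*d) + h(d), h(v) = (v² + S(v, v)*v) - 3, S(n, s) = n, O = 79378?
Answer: 1/158899 ≈ 6.2933e-6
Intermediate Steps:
h(v) = -3 + 2*v² (h(v) = (v² + v*v) - 3 = (v² + v²) - 3 = 2*v² - 3 = -3 + 2*v²)
C(d) = -3 + 4*d² (C(d) = (d² + d*d) + (-3 + 2*d²) = (d² + d²) + (-3 + 2*d²) = 2*d² + (-3 + 2*d²) = -3 + 4*d²)
1/(O + C(141)) = 1/(79378 + (-3 + 4*141²)) = 1/(79378 + (-3 + 4*19881)) = 1/(79378 + (-3 + 79524)) = 1/(79378 + 79521) = 1/158899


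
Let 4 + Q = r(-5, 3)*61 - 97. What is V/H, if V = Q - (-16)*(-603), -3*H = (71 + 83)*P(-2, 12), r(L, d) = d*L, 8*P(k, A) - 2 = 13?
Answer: 42656/385 ≈ 110.79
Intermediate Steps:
P(k, A) = 15/8 (P(k, A) = ¼ + (⅛)*13 = ¼ + 13/8 = 15/8)
r(L, d) = L*d
H = -385/4 (H = -(71 + 83)*15/(3*8) = -154*15/(3*8) = -⅓*1155/4 = -385/4 ≈ -96.250)
Q = -1016 (Q = -4 + (-5*3*61 - 97) = -4 + (-15*61 - 97) = -4 + (-915 - 97) = -4 - 1012 = -1016)
V = -10664 (V = -1016 - (-16)*(-603) = -1016 - 1*9648 = -1016 - 9648 = -10664)
V/H = -10664/(-385/4) = -10664*(-4/385) = 42656/385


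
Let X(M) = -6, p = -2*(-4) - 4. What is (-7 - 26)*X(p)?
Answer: 198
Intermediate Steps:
p = 4 (p = 8 - 4 = 4)
(-7 - 26)*X(p) = (-7 - 26)*(-6) = -33*(-6) = 198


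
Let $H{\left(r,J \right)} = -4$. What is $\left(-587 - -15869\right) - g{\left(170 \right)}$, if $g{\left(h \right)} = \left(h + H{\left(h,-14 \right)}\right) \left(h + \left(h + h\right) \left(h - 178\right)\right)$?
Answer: $438582$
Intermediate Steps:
$g{\left(h \right)} = \left(-4 + h\right) \left(h + 2 h \left(-178 + h\right)\right)$ ($g{\left(h \right)} = \left(h - 4\right) \left(h + \left(h + h\right) \left(h - 178\right)\right) = \left(-4 + h\right) \left(h + 2 h \left(-178 + h\right)\right)$)
$\left(-587 - -15869\right) - g{\left(170 \right)} = \left(-587 - -15869\right) - 170 \left(1420 - 61710 + 2 \cdot 170^{2}\right) = \left(-587 + 15869\right) - 170 \left(1420 - 61710 + 2 \cdot 28900\right) = 15282 - 170 \left(1420 - 61710 + 57800\right) = 15282 - 170 \left(-2490\right) = 15282 - -423300 = 15282 + 423300 = 438582$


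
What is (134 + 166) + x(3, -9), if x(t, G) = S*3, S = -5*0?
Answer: 300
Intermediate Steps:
S = 0
x(t, G) = 0 (x(t, G) = 0*3 = 0)
(134 + 166) + x(3, -9) = (134 + 166) + 0 = 300 + 0 = 300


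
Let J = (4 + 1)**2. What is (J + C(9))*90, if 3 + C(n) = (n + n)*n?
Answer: 16560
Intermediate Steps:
C(n) = -3 + 2*n**2 (C(n) = -3 + (n + n)*n = -3 + (2*n)*n = -3 + 2*n**2)
J = 25 (J = 5**2 = 25)
(J + C(9))*90 = (25 + (-3 + 2*9**2))*90 = (25 + (-3 + 2*81))*90 = (25 + (-3 + 162))*90 = (25 + 159)*90 = 184*90 = 16560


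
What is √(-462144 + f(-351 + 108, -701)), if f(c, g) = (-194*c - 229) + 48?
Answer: I*√415183 ≈ 644.35*I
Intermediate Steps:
f(c, g) = -181 - 194*c (f(c, g) = (-229 - 194*c) + 48 = -181 - 194*c)
√(-462144 + f(-351 + 108, -701)) = √(-462144 + (-181 - 194*(-351 + 108))) = √(-462144 + (-181 - 194*(-243))) = √(-462144 + (-181 + 47142)) = √(-462144 + 46961) = √(-415183) = I*√415183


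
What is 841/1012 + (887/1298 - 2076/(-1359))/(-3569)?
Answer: 80162064341/96533326956 ≈ 0.83041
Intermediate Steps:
841/1012 + (887/1298 - 2076/(-1359))/(-3569) = 841*(1/1012) + (887*(1/1298) - 2076*(-1/1359))*(-1/3569) = 841/1012 + (887/1298 + 692/453)*(-1/3569) = 841/1012 + (1300027/587994)*(-1/3569) = 841/1012 - 1300027/2098550586 = 80162064341/96533326956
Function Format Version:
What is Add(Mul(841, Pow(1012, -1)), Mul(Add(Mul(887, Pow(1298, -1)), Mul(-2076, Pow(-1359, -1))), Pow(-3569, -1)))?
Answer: Rational(80162064341, 96533326956) ≈ 0.83041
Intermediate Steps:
Add(Mul(841, Pow(1012, -1)), Mul(Add(Mul(887, Pow(1298, -1)), Mul(-2076, Pow(-1359, -1))), Pow(-3569, -1))) = Add(Mul(841, Rational(1, 1012)), Mul(Add(Mul(887, Rational(1, 1298)), Mul(-2076, Rational(-1, 1359))), Rational(-1, 3569))) = Add(Rational(841, 1012), Mul(Add(Rational(887, 1298), Rational(692, 453)), Rational(-1, 3569))) = Add(Rational(841, 1012), Mul(Rational(1300027, 587994), Rational(-1, 3569))) = Add(Rational(841, 1012), Rational(-1300027, 2098550586)) = Rational(80162064341, 96533326956)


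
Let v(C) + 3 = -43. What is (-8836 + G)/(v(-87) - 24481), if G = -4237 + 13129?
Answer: -56/24527 ≈ -0.0022832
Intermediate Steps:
G = 8892
v(C) = -46 (v(C) = -3 - 43 = -46)
(-8836 + G)/(v(-87) - 24481) = (-8836 + 8892)/(-46 - 24481) = 56/(-24527) = 56*(-1/24527) = -56/24527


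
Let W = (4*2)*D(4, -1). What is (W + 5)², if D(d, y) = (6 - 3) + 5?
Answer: 4761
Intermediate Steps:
D(d, y) = 8 (D(d, y) = 3 + 5 = 8)
W = 64 (W = (4*2)*8 = 8*8 = 64)
(W + 5)² = (64 + 5)² = 69² = 4761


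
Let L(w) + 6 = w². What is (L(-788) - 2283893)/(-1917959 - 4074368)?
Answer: 1662955/5992327 ≈ 0.27751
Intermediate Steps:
L(w) = -6 + w²
(L(-788) - 2283893)/(-1917959 - 4074368) = ((-6 + (-788)²) - 2283893)/(-1917959 - 4074368) = ((-6 + 620944) - 2283893)/(-5992327) = (620938 - 2283893)*(-1/5992327) = -1662955*(-1/5992327) = 1662955/5992327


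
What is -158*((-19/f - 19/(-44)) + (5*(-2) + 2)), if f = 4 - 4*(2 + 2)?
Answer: 31205/33 ≈ 945.61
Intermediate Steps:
f = -12 (f = 4 - 4*4 = 4 - 16 = -12)
-158*((-19/f - 19/(-44)) + (5*(-2) + 2)) = -158*((-19/(-12) - 19/(-44)) + (5*(-2) + 2)) = -158*((-19*(-1/12) - 19*(-1/44)) + (-10 + 2)) = -158*((19/12 + 19/44) - 8) = -158*(133/66 - 8) = -158*(-395/66) = 31205/33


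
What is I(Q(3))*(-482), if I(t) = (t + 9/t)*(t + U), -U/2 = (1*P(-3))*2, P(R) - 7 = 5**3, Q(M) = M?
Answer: 1518300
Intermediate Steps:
P(R) = 132 (P(R) = 7 + 5**3 = 7 + 125 = 132)
U = -528 (U = -2*1*132*2 = -264*2 = -2*264 = -528)
I(t) = (-528 + t)*(t + 9/t) (I(t) = (t + 9/t)*(t - 528) = (t + 9/t)*(-528 + t) = (-528 + t)*(t + 9/t))
I(Q(3))*(-482) = (9 + 3**2 - 4752/3 - 528*3)*(-482) = (9 + 9 - 4752*1/3 - 1584)*(-482) = (9 + 9 - 1584 - 1584)*(-482) = -3150*(-482) = 1518300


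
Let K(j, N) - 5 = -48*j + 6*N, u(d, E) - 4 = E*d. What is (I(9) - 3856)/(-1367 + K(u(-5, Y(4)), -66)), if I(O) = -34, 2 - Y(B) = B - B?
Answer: 389/147 ≈ 2.6463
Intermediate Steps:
Y(B) = 2 (Y(B) = 2 - (B - B) = 2 - 1*0 = 2 + 0 = 2)
u(d, E) = 4 + E*d
K(j, N) = 5 - 48*j + 6*N (K(j, N) = 5 + (-48*j + 6*N) = 5 - 48*j + 6*N)
(I(9) - 3856)/(-1367 + K(u(-5, Y(4)), -66)) = (-34 - 3856)/(-1367 + (5 - 48*(4 + 2*(-5)) + 6*(-66))) = -3890/(-1367 + (5 - 48*(4 - 10) - 396)) = -3890/(-1367 + (5 - 48*(-6) - 396)) = -3890/(-1367 + (5 + 288 - 396)) = -3890/(-1367 - 103) = -3890/(-1470) = -3890*(-1/1470) = 389/147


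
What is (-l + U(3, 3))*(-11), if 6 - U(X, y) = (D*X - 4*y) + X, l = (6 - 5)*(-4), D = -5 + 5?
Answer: -209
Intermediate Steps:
D = 0
l = -4 (l = 1*(-4) = -4)
U(X, y) = 6 - X + 4*y (U(X, y) = 6 - ((0*X - 4*y) + X) = 6 - ((0 - 4*y) + X) = 6 - (-4*y + X) = 6 - (X - 4*y) = 6 + (-X + 4*y) = 6 - X + 4*y)
(-l + U(3, 3))*(-11) = (-1*(-4) + (6 - 1*3 + 4*3))*(-11) = (4 + (6 - 3 + 12))*(-11) = (4 + 15)*(-11) = 19*(-11) = -209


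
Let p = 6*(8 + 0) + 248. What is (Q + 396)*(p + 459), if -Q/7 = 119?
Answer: -329935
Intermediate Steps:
Q = -833 (Q = -7*119 = -833)
p = 296 (p = 6*8 + 248 = 48 + 248 = 296)
(Q + 396)*(p + 459) = (-833 + 396)*(296 + 459) = -437*755 = -329935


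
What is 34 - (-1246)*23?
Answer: 28692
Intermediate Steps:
34 - (-1246)*23 = 34 - 178*(-161) = 34 + 28658 = 28692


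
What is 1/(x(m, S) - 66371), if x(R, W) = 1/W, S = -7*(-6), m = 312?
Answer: -42/2787581 ≈ -1.5067e-5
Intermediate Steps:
S = 42
1/(x(m, S) - 66371) = 1/(1/42 - 66371) = 1/(-2787581/42) = -42/2787581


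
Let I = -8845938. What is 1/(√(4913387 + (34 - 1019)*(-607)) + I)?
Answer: -1474323/13041768931427 - √5511282/78250613588562 ≈ -1.1308e-7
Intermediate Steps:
1/(√(4913387 + (34 - 1019)*(-607)) + I) = 1/(√(4913387 + (34 - 1019)*(-607)) - 8845938) = 1/(√(4913387 - 985*(-607)) - 8845938) = 1/(√(4913387 + 597895) - 8845938) = 1/(√5511282 - 8845938) = 1/(-8845938 + √5511282)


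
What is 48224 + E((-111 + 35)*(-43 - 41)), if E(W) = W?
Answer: 54608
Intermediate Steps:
48224 + E((-111 + 35)*(-43 - 41)) = 48224 + (-111 + 35)*(-43 - 41) = 48224 - 76*(-84) = 48224 + 6384 = 54608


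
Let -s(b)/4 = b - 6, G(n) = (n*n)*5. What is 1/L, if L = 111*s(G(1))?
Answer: 1/444 ≈ 0.0022523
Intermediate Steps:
G(n) = 5*n**2 (G(n) = n**2*5 = 5*n**2)
s(b) = 24 - 4*b (s(b) = -4*(b - 6) = -4*(-6 + b) = 24 - 4*b)
L = 444 (L = 111*(24 - 20*1**2) = 111*(24 - 20) = 111*4 = 444)
1/L = 1/444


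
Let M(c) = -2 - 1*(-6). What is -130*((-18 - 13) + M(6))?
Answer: 3510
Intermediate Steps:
M(c) = 4 (M(c) = -2 + 6 = 4)
-130*((-18 - 13) + M(6)) = -130*((-18 - 13) + 4) = -130*(-31 + 4) = -130*(-27) = 3510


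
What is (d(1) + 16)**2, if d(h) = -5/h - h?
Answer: 100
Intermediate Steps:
d(h) = -h - 5/h
(d(1) + 16)**2 = ((-1*1 - 5/1) + 16)**2 = ((-1 - 5*1) + 16)**2 = ((-1 - 5) + 16)**2 = (-6 + 16)**2 = 10**2 = 100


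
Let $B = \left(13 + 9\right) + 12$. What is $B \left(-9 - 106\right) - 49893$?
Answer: $-53803$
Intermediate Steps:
$B = 34$ ($B = 22 + 12 = 34$)
$B \left(-9 - 106\right) - 49893 = 34 \left(-9 - 106\right) - 49893 = 34 \left(-115\right) - 49893 = -3910 - 49893 = -53803$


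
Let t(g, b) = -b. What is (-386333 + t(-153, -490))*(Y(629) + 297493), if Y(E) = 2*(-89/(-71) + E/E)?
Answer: -8149900473289/71 ≈ -1.1479e+11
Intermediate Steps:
Y(E) = 320/71 (Y(E) = 2*(-89*(-1/71) + 1) = 2*(89/71 + 1) = 2*(160/71) = 320/71)
(-386333 + t(-153, -490))*(Y(629) + 297493) = (-386333 - 1*(-490))*(320/71 + 297493) = (-386333 + 490)*(21122323/71) = -385843*21122323/71 = -8149900473289/71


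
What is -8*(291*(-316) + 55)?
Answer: 735208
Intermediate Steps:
-8*(291*(-316) + 55) = -8*(-91956 + 55) = -8*(-91901) = 735208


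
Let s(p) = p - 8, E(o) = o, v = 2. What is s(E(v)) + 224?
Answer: 218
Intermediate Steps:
s(p) = -8 + p
s(E(v)) + 224 = (-8 + 2) + 224 = -6 + 224 = 218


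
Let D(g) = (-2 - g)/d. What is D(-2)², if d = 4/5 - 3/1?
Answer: 0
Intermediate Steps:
d = -11/5 (d = 4*(⅕) - 3*1 = ⅘ - 3 = -11/5 ≈ -2.2000)
D(g) = 10/11 + 5*g/11 (D(g) = (-2 - g)/(-11/5) = (-2 - g)*(-5/11) = 10/11 + 5*g/11)
D(-2)² = (10/11 + (5/11)*(-2))² = (10/11 - 10/11)² = 0² = 0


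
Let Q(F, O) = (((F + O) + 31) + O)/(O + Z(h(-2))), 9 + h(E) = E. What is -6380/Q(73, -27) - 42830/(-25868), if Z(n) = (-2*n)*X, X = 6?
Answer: -173268317/12934 ≈ -13396.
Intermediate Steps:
h(E) = -9 + E
Z(n) = -12*n (Z(n) = -2*n*6 = -12*n)
Q(F, O) = (31 + F + 2*O)/(132 + O) (Q(F, O) = (((F + O) + 31) + O)/(O - 12*(-9 - 2)) = ((31 + F + O) + O)/(O - 12*(-11)) = (31 + F + 2*O)/(O + 132) = (31 + F + 2*O)/(132 + O))
-6380/Q(73, -27) - 42830/(-25868) = -6380*(132 - 27)/(31 + 73 + 2*(-27)) - 42830/(-25868) = -6380*105/(31 + 73 - 54) - 42830*(-1/25868) = -6380/((1/105)*50) + 21415/12934 = -6380/10/21 + 21415/12934 = -6380*21/10 + 21415/12934 = -13398 + 21415/12934 = -173268317/12934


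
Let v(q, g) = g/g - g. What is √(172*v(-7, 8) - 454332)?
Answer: 4*I*√28471 ≈ 674.93*I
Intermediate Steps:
v(q, g) = 1 - g
√(172*v(-7, 8) - 454332) = √(172*(1 - 1*8) - 454332) = √(172*(1 - 8) - 454332) = √(172*(-7) - 454332) = √(-1204 - 454332) = √(-455536) = 4*I*√28471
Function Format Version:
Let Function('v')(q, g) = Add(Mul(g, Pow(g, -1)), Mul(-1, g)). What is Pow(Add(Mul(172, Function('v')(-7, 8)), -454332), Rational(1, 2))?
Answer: Mul(4, I, Pow(28471, Rational(1, 2))) ≈ Mul(674.93, I)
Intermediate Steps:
Function('v')(q, g) = Add(1, Mul(-1, g))
Pow(Add(Mul(172, Function('v')(-7, 8)), -454332), Rational(1, 2)) = Pow(Add(Mul(172, Add(1, Mul(-1, 8))), -454332), Rational(1, 2)) = Pow(Add(Mul(172, Add(1, -8)), -454332), Rational(1, 2)) = Pow(Add(Mul(172, -7), -454332), Rational(1, 2)) = Pow(Add(-1204, -454332), Rational(1, 2)) = Pow(-455536, Rational(1, 2)) = Mul(4, I, Pow(28471, Rational(1, 2)))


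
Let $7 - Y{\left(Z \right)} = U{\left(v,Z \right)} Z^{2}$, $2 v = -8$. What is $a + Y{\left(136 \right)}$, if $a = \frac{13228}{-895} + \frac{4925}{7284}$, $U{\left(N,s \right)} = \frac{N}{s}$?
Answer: $\frac{3500123303}{6519180} \approx 536.9$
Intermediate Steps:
$v = -4$ ($v = \frac{1}{2} \left(-8\right) = -4$)
$a = - \frac{91944877}{6519180}$ ($a = 13228 \left(- \frac{1}{895}\right) + 4925 \cdot \frac{1}{7284} = - \frac{13228}{895} + \frac{4925}{7284} = - \frac{91944877}{6519180} \approx -14.104$)
$Y{\left(Z \right)} = 7 + 4 Z$ ($Y{\left(Z \right)} = 7 - - \frac{4}{Z} Z^{2} = 7 - - 4 Z = 7 + 4 Z$)
$a + Y{\left(136 \right)} = - \frac{91944877}{6519180} + \left(7 + 4 \cdot 136\right) = - \frac{91944877}{6519180} + \left(7 + 544\right) = - \frac{91944877}{6519180} + 551 = \frac{3500123303}{6519180}$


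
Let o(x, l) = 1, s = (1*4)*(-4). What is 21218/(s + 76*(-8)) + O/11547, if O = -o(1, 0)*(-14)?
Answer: -40832585/1200888 ≈ -34.002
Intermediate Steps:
s = -16 (s = 4*(-4) = -16)
O = 14 (O = -(-14) = -1*(-14) = 14)
21218/(s + 76*(-8)) + O/11547 = 21218/(-16 + 76*(-8)) + 14/11547 = 21218/(-16 - 608) + 14*(1/11547) = 21218/(-624) + 14/11547 = 21218*(-1/624) + 14/11547 = -10609/312 + 14/11547 = -40832585/1200888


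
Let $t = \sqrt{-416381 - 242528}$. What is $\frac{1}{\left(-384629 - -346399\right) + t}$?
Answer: $- \frac{38230}{1462191809} - \frac{i \sqrt{658909}}{1462191809} \approx -2.6146 \cdot 10^{-5} - 5.5515 \cdot 10^{-7} i$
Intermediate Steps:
$t = i \sqrt{658909}$ ($t = \sqrt{-658909} = i \sqrt{658909} \approx 811.73 i$)
$\frac{1}{\left(-384629 - -346399\right) + t} = \frac{1}{\left(-384629 - -346399\right) + i \sqrt{658909}} = \frac{1}{\left(-384629 + 346399\right) + i \sqrt{658909}} = \frac{1}{-38230 + i \sqrt{658909}}$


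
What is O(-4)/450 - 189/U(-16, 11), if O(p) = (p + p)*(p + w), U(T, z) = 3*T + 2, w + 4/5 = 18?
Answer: 66827/17250 ≈ 3.8740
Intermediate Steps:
w = 86/5 (w = -4/5 + 18 = 86/5 ≈ 17.200)
U(T, z) = 2 + 3*T
O(p) = 2*p*(86/5 + p) (O(p) = (p + p)*(p + 86/5) = (2*p)*(86/5 + p) = 2*p*(86/5 + p))
O(-4)/450 - 189/U(-16, 11) = ((2/5)*(-4)*(86 + 5*(-4)))/450 - 189/(2 + 3*(-16)) = ((2/5)*(-4)*(86 - 20))*(1/450) - 189/(2 - 48) = ((2/5)*(-4)*66)*(1/450) - 189/(-46) = -528/5*1/450 - 189*(-1/46) = -88/375 + 189/46 = 66827/17250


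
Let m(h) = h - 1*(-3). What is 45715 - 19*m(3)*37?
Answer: 41497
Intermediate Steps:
m(h) = 3 + h (m(h) = h + 3 = 3 + h)
45715 - 19*m(3)*37 = 45715 - 19*(3 + 3)*37 = 45715 - 19*6*37 = 45715 - 114*37 = 45715 - 1*4218 = 45715 - 4218 = 41497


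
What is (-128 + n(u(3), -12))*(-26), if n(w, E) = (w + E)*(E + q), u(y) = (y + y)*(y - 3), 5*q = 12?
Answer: 1664/5 ≈ 332.80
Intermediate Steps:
q = 12/5 (q = (⅕)*12 = 12/5 ≈ 2.4000)
u(y) = 2*y*(-3 + y) (u(y) = (2*y)*(-3 + y) = 2*y*(-3 + y))
n(w, E) = (12/5 + E)*(E + w) (n(w, E) = (w + E)*(E + 12/5) = (E + w)*(12/5 + E) = (12/5 + E)*(E + w))
(-128 + n(u(3), -12))*(-26) = (-128 + ((-12)² + (12/5)*(-12) + 12*(2*3*(-3 + 3))/5 - 24*3*(-3 + 3)))*(-26) = (-128 + (144 - 144/5 + 12*(2*3*0)/5 - 24*3*0))*(-26) = (-128 + (144 - 144/5 + (12/5)*0 - 12*0))*(-26) = (-128 + (144 - 144/5 + 0 + 0))*(-26) = (-128 + 576/5)*(-26) = -64/5*(-26) = 1664/5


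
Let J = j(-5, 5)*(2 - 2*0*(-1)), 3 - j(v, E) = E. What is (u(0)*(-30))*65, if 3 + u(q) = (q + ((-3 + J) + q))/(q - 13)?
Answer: 4800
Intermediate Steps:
j(v, E) = 3 - E
J = -4 (J = (3 - 1*5)*(2 - 2*0*(-1)) = (3 - 5)*(2 + 0*(-1)) = -2*(2 + 0) = -2*2 = -4)
u(q) = -3 + (-7 + 2*q)/(-13 + q) (u(q) = -3 + (q + ((-3 - 4) + q))/(q - 13) = -3 + (q + (-7 + q))/(-13 + q) = -3 + (-7 + 2*q)/(-13 + q))
(u(0)*(-30))*65 = (((32 - 1*0)/(-13 + 0))*(-30))*65 = (((32 + 0)/(-13))*(-30))*65 = (-1/13*32*(-30))*65 = -32/13*(-30)*65 = (960/13)*65 = 4800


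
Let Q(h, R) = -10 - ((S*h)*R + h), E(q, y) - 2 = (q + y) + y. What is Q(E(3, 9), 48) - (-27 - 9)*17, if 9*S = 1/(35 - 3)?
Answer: 3451/6 ≈ 575.17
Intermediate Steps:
S = 1/288 (S = 1/(9*(35 - 3)) = (1/9)/32 = (1/9)*(1/32) = 1/288 ≈ 0.0034722)
E(q, y) = 2 + q + 2*y (E(q, y) = 2 + ((q + y) + y) = 2 + (q + 2*y) = 2 + q + 2*y)
Q(h, R) = -10 - h - R*h/288 (Q(h, R) = -10 - ((h/288)*R + h) = -10 - (R*h/288 + h) = -10 - (h + R*h/288) = -10 + (-h - R*h/288) = -10 - h - R*h/288)
Q(E(3, 9), 48) - (-27 - 9)*17 = (-10 - (2 + 3 + 2*9) - 1/288*48*(2 + 3 + 2*9)) - (-27 - 9)*17 = (-10 - (2 + 3 + 18) - 1/288*48*(2 + 3 + 18)) - (-36)*17 = (-10 - 1*23 - 1/288*48*23) - 1*(-612) = (-10 - 23 - 23/6) + 612 = -221/6 + 612 = 3451/6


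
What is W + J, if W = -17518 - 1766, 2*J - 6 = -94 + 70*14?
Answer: -18838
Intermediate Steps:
J = 446 (J = 3 + (-94 + 70*14)/2 = 3 + (-94 + 980)/2 = 3 + (½)*886 = 3 + 443 = 446)
W = -19284
W + J = -19284 + 446 = -18838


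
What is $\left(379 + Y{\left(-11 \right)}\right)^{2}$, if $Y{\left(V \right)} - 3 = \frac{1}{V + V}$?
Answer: $\frac{70610409}{484} \approx 1.4589 \cdot 10^{5}$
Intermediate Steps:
$Y{\left(V \right)} = 3 + \frac{1}{2 V}$ ($Y{\left(V \right)} = 3 + \frac{1}{V + V} = 3 + \frac{1}{2 V}$)
$\left(379 + Y{\left(-11 \right)}\right)^{2} = \left(379 + \left(3 + \frac{1}{2 \left(-11\right)}\right)\right)^{2} = \left(379 + \left(3 + \frac{1}{2} \left(- \frac{1}{11}\right)\right)\right)^{2} = \left(379 + \left(3 - \frac{1}{22}\right)\right)^{2} = \left(379 + \frac{65}{22}\right)^{2} = \left(\frac{8403}{22}\right)^{2} = \frac{70610409}{484}$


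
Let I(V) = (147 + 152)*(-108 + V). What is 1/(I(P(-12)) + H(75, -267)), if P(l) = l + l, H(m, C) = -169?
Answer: -1/39637 ≈ -2.5229e-5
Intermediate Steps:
P(l) = 2*l
I(V) = -32292 + 299*V (I(V) = 299*(-108 + V) = -32292 + 299*V)
1/(I(P(-12)) + H(75, -267)) = 1/((-32292 + 299*(2*(-12))) - 169) = 1/((-32292 + 299*(-24)) - 169) = 1/((-32292 - 7176) - 169) = 1/(-39468 - 169) = 1/(-39637) = -1/39637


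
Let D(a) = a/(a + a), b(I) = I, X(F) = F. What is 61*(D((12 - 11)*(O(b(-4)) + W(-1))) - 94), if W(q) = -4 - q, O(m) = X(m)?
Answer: -11407/2 ≈ -5703.5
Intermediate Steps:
O(m) = m
D(a) = ½ (D(a) = a/((2*a)) = (1/(2*a))*a = ½)
61*(D((12 - 11)*(O(b(-4)) + W(-1))) - 94) = 61*(½ - 94) = 61*(-187/2) = -11407/2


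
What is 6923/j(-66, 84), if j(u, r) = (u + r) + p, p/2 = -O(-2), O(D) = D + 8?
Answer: 6923/6 ≈ 1153.8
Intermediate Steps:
O(D) = 8 + D
p = -12 (p = 2*(-(8 - 2)) = 2*(-1*6) = 2*(-6) = -12)
j(u, r) = -12 + r + u (j(u, r) = (u + r) - 12 = (r + u) - 12 = -12 + r + u)
6923/j(-66, 84) = 6923/(-12 + 84 - 66) = 6923/6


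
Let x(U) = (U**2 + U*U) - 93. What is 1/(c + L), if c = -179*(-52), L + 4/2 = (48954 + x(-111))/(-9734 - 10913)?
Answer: 20647/192067479 ≈ 0.00010750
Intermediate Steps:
x(U) = -93 + 2*U**2 (x(U) = (U**2 + U**2) - 93 = 2*U**2 - 93 = -93 + 2*U**2)
L = -114797/20647 (L = -2 + (48954 + (-93 + 2*(-111)**2))/(-9734 - 10913) = -2 + (48954 + (-93 + 2*12321))/(-20647) = -2 + (48954 + (-93 + 24642))*(-1/20647) = -2 + (48954 + 24549)*(-1/20647) = -2 + 73503*(-1/20647) = -2 - 73503/20647 = -114797/20647 ≈ -5.5600)
c = 9308
1/(c + L) = 1/(9308 - 114797/20647) = 1/(192067479/20647) = 20647/192067479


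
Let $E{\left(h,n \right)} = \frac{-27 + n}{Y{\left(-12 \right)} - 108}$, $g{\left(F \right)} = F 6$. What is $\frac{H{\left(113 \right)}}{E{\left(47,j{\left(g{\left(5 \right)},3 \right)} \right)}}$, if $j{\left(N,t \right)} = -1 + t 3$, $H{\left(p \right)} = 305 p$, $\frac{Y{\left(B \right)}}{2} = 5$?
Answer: $\frac{3377570}{19} \approx 1.7777 \cdot 10^{5}$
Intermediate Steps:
$Y{\left(B \right)} = 10$ ($Y{\left(B \right)} = 2 \cdot 5 = 10$)
$g{\left(F \right)} = 6 F$
$j{\left(N,t \right)} = -1 + 3 t$
$E{\left(h,n \right)} = \frac{27}{98} - \frac{n}{98}$ ($E{\left(h,n \right)} = \frac{-27 + n}{10 - 108} = \frac{-27 + n}{-98} = \left(-27 + n\right) \left(- \frac{1}{98}\right) = \frac{27}{98} - \frac{n}{98}$)
$\frac{H{\left(113 \right)}}{E{\left(47,j{\left(g{\left(5 \right)},3 \right)} \right)}} = \frac{305 \cdot 113}{\frac{27}{98} - \frac{-1 + 3 \cdot 3}{98}} = \frac{34465}{\frac{27}{98} - \frac{-1 + 9}{98}} = \frac{34465}{\frac{27}{98} - \frac{4}{49}} = \frac{34465}{\frac{19}{98}} = 34465 \cdot \frac{98}{19} = \frac{3377570}{19}$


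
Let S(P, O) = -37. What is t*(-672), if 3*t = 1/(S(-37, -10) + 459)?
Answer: -112/211 ≈ -0.53081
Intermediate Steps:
t = 1/1266 (t = 1/(3*(-37 + 459)) = (1/3)/422 = (1/3)*(1/422) = 1/1266 ≈ 0.00078989)
t*(-672) = (1/1266)*(-672) = -112/211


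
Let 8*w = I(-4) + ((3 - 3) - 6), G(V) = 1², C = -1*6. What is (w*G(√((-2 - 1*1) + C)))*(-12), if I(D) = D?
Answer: 15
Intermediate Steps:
C = -6
G(V) = 1
w = -5/4 (w = (-4 + ((3 - 3) - 6))/8 = (-4 + (0 - 6))/8 = (-4 - 6)/8 = (⅛)*(-10) = -5/4 ≈ -1.2500)
(w*G(√((-2 - 1*1) + C)))*(-12) = -5/4*1*(-12) = -5/4*(-12) = 15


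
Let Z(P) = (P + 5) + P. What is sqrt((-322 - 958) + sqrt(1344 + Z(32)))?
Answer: sqrt(-1280 + 3*sqrt(157)) ≈ 35.248*I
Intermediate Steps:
Z(P) = 5 + 2*P (Z(P) = (5 + P) + P = 5 + 2*P)
sqrt((-322 - 958) + sqrt(1344 + Z(32))) = sqrt((-322 - 958) + sqrt(1344 + (5 + 2*32))) = sqrt(-1280 + sqrt(1344 + (5 + 64))) = sqrt(-1280 + sqrt(1344 + 69)) = sqrt(-1280 + sqrt(1413)) = sqrt(-1280 + 3*sqrt(157))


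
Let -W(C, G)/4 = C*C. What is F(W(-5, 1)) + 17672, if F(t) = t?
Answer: 17572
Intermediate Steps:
W(C, G) = -4*C**2 (W(C, G) = -4*C*C = -4*C**2)
F(W(-5, 1)) + 17672 = -4*(-5)**2 + 17672 = -4*25 + 17672 = -100 + 17672 = 17572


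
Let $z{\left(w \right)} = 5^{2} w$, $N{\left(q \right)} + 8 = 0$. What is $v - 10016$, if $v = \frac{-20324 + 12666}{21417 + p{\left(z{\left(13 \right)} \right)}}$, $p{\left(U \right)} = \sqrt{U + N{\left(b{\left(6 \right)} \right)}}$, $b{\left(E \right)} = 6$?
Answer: $- \frac{328169909467}{32763398} + \frac{547 \sqrt{317}}{32763398} \approx -10016.0$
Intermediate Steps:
$N{\left(q \right)} = -8$ ($N{\left(q \right)} = -8 + 0 = -8$)
$z{\left(w \right)} = 25 w$
$p{\left(U \right)} = \sqrt{-8 + U}$ ($p{\left(U \right)} = \sqrt{U - 8} = \sqrt{-8 + U}$)
$v = - \frac{7658}{21417 + \sqrt{317}}$ ($v = \frac{-20324 + 12666}{21417 + \sqrt{-8 + 25 \cdot 13}} = - \frac{7658}{21417 + \sqrt{-8 + 325}} = - \frac{7658}{21417 + \sqrt{317}} \approx -0.35727$)
$v - 10016 = \left(- \frac{11715099}{32763398} + \frac{547 \sqrt{317}}{32763398}\right) - 10016 = - \frac{328169909467}{32763398} + \frac{547 \sqrt{317}}{32763398}$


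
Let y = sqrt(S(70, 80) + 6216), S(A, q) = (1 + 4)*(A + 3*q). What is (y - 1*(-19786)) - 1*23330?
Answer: -3544 + sqrt(7766) ≈ -3455.9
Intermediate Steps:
S(A, q) = 5*A + 15*q (S(A, q) = 5*(A + 3*q) = 5*A + 15*q)
y = sqrt(7766) (y = sqrt((5*70 + 15*80) + 6216) = sqrt((350 + 1200) + 6216) = sqrt(1550 + 6216) = sqrt(7766) ≈ 88.125)
(y - 1*(-19786)) - 1*23330 = (sqrt(7766) - 1*(-19786)) - 1*23330 = (sqrt(7766) + 19786) - 23330 = (19786 + sqrt(7766)) - 23330 = -3544 + sqrt(7766)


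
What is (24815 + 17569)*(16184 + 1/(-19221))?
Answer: 4394834582864/6407 ≈ 6.8594e+8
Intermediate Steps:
(24815 + 17569)*(16184 + 1/(-19221)) = 42384*(16184 - 1/19221) = 42384*(311072663/19221) = 4394834582864/6407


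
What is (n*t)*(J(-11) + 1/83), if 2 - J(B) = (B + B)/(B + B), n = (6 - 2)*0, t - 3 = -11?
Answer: 0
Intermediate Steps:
t = -8 (t = 3 - 11 = -8)
n = 0 (n = 4*0 = 0)
J(B) = 1 (J(B) = 2 - (B + B)/(B + B) = 2 - 2*B/(2*B) = 2 - 2*B*1/(2*B) = 2 - 1*1 = 2 - 1 = 1)
(n*t)*(J(-11) + 1/83) = (0*(-8))*(1 + 1/83) = 0*(1 + 1/83) = 0*(84/83) = 0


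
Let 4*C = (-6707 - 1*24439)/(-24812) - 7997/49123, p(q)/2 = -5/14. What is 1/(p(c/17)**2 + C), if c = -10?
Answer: 119446307848/93565296953 ≈ 1.2766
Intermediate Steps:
p(q) = -5/7 (p(q) = 2*(-5/14) = -5/7)
C = 665781697/2437679752 (C = ((-6707 - 1*24439)/(-24812) - 7997/49123)/4 = ((-6707 - 24439)*(-1/24812) - 7997*1/49123)/4 = (-31146*(-1/24812) - 7997/49123)/4 = (15573/12406 - 7997/49123)/4 = (1/4)*(665781697/609419938) = 665781697/2437679752 ≈ 0.27312)
1/(p(c/17)**2 + C) = 1/((-5/7)**2 + 665781697/2437679752) = 1/(25/49 + 665781697/2437679752) = 1/(93565296953/119446307848) = 119446307848/93565296953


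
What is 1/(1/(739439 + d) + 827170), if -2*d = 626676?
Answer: 426101/352457964171 ≈ 1.2089e-6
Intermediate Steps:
d = -313338 (d = -½*626676 = -313338)
1/(1/(739439 + d) + 827170) = 1/(1/(739439 - 313338) + 827170) = 1/(1/426101 + 827170) = 1/(352457964171/426101) = 426101/352457964171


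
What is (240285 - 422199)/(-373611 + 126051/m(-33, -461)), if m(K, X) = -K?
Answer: 1000527/2033852 ≈ 0.49194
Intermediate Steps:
(240285 - 422199)/(-373611 + 126051/m(-33, -461)) = (240285 - 422199)/(-373611 + 126051/((-1*(-33)))) = -181914/(-373611 + 126051/33) = -181914/(-373611 + 126051*(1/33)) = -181914/(-373611 + 42017/11) = -181914/(-4067704/11) = -181914*(-11/4067704) = 1000527/2033852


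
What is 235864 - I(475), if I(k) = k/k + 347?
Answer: 235516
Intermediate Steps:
I(k) = 348 (I(k) = 1 + 347 = 348)
235864 - I(475) = 235864 - 1*348 = 235864 - 348 = 235516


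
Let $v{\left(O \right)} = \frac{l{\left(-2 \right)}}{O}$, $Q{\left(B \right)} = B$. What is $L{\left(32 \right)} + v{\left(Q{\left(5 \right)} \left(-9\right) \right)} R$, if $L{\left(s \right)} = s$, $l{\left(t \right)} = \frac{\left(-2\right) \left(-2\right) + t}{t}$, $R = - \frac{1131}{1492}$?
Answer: $\frac{715783}{22380} \approx 31.983$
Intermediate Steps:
$R = - \frac{1131}{1492}$ ($R = \left(-1131\right) \frac{1}{1492} = - \frac{1131}{1492} \approx -0.75804$)
$l{\left(t \right)} = \frac{4 + t}{t}$
$v{\left(O \right)} = - \frac{1}{O}$ ($v{\left(O \right)} = \frac{\frac{1}{-2} \left(4 - 2\right)}{O} = \frac{\left(- \frac{1}{2}\right) 2}{O} = - \frac{1}{O}$)
$L{\left(32 \right)} + v{\left(Q{\left(5 \right)} \left(-9\right) \right)} R = 32 + - \frac{1}{5 \left(-9\right)} \left(- \frac{1131}{1492}\right) = 32 + - \frac{1}{-45} \left(- \frac{1131}{1492}\right) = 32 + \left(-1\right) \left(- \frac{1}{45}\right) \left(- \frac{1131}{1492}\right) = 32 + \frac{1}{45} \left(- \frac{1131}{1492}\right) = 32 - \frac{377}{22380} = \frac{715783}{22380}$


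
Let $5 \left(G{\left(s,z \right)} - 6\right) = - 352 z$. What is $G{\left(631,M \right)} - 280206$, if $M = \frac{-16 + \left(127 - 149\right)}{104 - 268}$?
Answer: $- \frac{57444344}{205} \approx -2.8022 \cdot 10^{5}$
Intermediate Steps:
$M = \frac{19}{82}$ ($M = \frac{-16 + \left(127 - 149\right)}{-164} = \left(-16 - 22\right) \left(- \frac{1}{164}\right) = \left(-38\right) \left(- \frac{1}{164}\right) = \frac{19}{82} \approx 0.23171$)
$G{\left(s,z \right)} = 6 - \frac{352 z}{5}$ ($G{\left(s,z \right)} = 6 + \frac{\left(-352\right) z}{5} = 6 - \frac{352 z}{5}$)
$G{\left(631,M \right)} - 280206 = \left(6 - \frac{3344}{205}\right) - 280206 = - \frac{2114}{205} - 280206 = - \frac{57444344}{205}$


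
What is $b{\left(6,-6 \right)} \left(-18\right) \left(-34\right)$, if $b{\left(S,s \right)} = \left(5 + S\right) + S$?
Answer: $10404$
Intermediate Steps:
$b{\left(S,s \right)} = 5 + 2 S$
$b{\left(6,-6 \right)} \left(-18\right) \left(-34\right) = \left(5 + 2 \cdot 6\right) \left(-18\right) \left(-34\right) = \left(5 + 12\right) \left(-18\right) \left(-34\right) = 17 \left(-18\right) \left(-34\right) = \left(-306\right) \left(-34\right) = 10404$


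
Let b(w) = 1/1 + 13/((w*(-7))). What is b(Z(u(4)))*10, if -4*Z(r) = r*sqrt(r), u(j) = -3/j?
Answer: 10 + 4160*I*sqrt(3)/63 ≈ 10.0 + 114.37*I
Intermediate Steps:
Z(r) = -r**(3/2)/4 (Z(r) = -r*sqrt(r)/4 = -r**(3/2)/4)
b(w) = 1 - 13/(7*w) (b(w) = 1*1 + 13/((-7*w)) = 1 + 13*(-1/(7*w)) = 1 - 13/(7*w))
b(Z(u(4)))*10 = ((-13/7 - (-3*I*sqrt(3)/8)/4)/((-(-3*I*sqrt(3)/8)/4)))*10 = ((-13/7 - (-3)*I*sqrt(3)/32)/((-(-3)*I*sqrt(3)/32)))*10 = ((-13/7 + 3*I*sqrt(3)/32)/((3*I*sqrt(3)/32)))*10 = ((-32*I*sqrt(3)/9)*(-13/7 + 3*I*sqrt(3)/32))*10 = -32*I*sqrt(3)*(-13/7 + 3*I*sqrt(3)/32)/9*10 = -320*I*sqrt(3)*(-13/7 + 3*I*sqrt(3)/32)/9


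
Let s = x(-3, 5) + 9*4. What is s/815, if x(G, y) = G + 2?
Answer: 7/163 ≈ 0.042945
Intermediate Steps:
x(G, y) = 2 + G
s = 35 (s = (2 - 3) + 9*4 = -1 + 36 = 35)
s/815 = 35/815 = 35*(1/815) = 7/163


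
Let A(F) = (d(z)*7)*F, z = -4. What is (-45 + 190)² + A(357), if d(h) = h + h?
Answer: 1033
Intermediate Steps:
d(h) = 2*h
A(F) = -56*F (A(F) = ((2*(-4))*7)*F = (-8*7)*F = -56*F)
(-45 + 190)² + A(357) = (-45 + 190)² - 56*357 = 145² - 19992 = 21025 - 19992 = 1033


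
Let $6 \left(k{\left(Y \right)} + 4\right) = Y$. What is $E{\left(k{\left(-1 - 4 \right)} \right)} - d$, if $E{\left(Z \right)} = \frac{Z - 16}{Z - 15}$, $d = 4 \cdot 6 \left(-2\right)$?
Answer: $\frac{5837}{119} \approx 49.05$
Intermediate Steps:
$d = -48$ ($d = 24 \left(-2\right) = -48$)
$k{\left(Y \right)} = -4 + \frac{Y}{6}$
$E{\left(Z \right)} = \frac{-16 + Z}{-15 + Z}$
$E{\left(k{\left(-1 - 4 \right)} \right)} - d = \frac{-16 - \left(4 - \frac{-1 - 4}{6}\right)}{-15 - \left(4 - \frac{-1 - 4}{6}\right)} - -48 = \frac{-16 + \left(-4 + \frac{1}{6} \left(-5\right)\right)}{-15 + \left(-4 + \frac{1}{6} \left(-5\right)\right)} + 48 = \frac{-16 - \frac{29}{6}}{-15 - \frac{29}{6}} + 48 = \frac{1}{- \frac{119}{6}} \left(- \frac{125}{6}\right) + 48 = \left(- \frac{6}{119}\right) \left(- \frac{125}{6}\right) + 48 = \frac{125}{119} + 48 = \frac{5837}{119}$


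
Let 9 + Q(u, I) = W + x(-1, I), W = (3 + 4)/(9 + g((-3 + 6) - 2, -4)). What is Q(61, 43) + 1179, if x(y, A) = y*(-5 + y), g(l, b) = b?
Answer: 5887/5 ≈ 1177.4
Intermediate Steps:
W = 7/5 (W = (3 + 4)/(9 - 4) = 7/5 ≈ 1.4000)
Q(u, I) = -8/5 (Q(u, I) = -9 + (7/5 - (-5 - 1)) = -9 + (7/5 - 1*(-6)) = -9 + (7/5 + 6) = -9 + 37/5 = -8/5)
Q(61, 43) + 1179 = -8/5 + 1179 = 5887/5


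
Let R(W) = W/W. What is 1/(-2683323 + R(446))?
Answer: -1/2683322 ≈ -3.7267e-7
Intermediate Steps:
R(W) = 1
1/(-2683323 + R(446)) = 1/(-2683323 + 1) = 1/(-2683322) = -1/2683322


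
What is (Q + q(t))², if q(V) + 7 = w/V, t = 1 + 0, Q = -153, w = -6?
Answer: 27556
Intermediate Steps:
t = 1
q(V) = -7 - 6/V
(Q + q(t))² = (-153 + (-7 - 6/1))² = (-153 + (-7 - 6*1))² = (-153 + (-7 - 6))² = (-153 - 13)² = (-166)² = 27556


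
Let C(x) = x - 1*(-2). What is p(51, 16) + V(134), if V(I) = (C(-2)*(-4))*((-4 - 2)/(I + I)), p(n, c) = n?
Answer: 51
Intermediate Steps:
C(x) = 2 + x (C(x) = x + 2 = 2 + x)
V(I) = 0 (V(I) = ((2 - 2)*(-4))*((-4 - 2)/(I + I)) = (0*(-4))*(-6*1/(2*I)) = 0*(-3/I) = 0)
p(51, 16) + V(134) = 51 + 0 = 51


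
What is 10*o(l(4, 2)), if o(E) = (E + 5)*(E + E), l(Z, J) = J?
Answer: 280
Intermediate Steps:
o(E) = 2*E*(5 + E) (o(E) = (5 + E)*(2*E) = 2*E*(5 + E))
10*o(l(4, 2)) = 10*(2*2*(5 + 2)) = 10*(2*2*7) = 10*28 = 280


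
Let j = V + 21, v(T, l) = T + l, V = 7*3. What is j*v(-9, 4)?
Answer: -210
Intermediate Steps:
V = 21
j = 42 (j = 21 + 21 = 42)
j*v(-9, 4) = 42*(-9 + 4) = 42*(-5) = -210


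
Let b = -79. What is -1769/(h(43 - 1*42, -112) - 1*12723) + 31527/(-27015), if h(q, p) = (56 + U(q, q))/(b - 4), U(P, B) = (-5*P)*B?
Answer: -1955191481/1901964060 ≈ -1.0280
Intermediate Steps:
U(P, B) = -5*B*P
h(q, p) = -56/83 + 5*q**2/83 (h(q, p) = (56 - 5*q*q)/(-79 - 4) = (56 - 5*q**2)/(-83) = (56 - 5*q**2)*(-1/83) = -56/83 + 5*q**2/83)
-1769/(h(43 - 1*42, -112) - 1*12723) + 31527/(-27015) = -1769/((-56/83 + 5*(43 - 1*42)**2/83) - 1*12723) + 31527/(-27015) = -1769/((-56/83 + 5*(43 - 42)**2/83) - 12723) + 31527*(-1/27015) = -1769/((-56/83 + (5/83)*1**2) - 12723) - 10509/9005 = -1769/((-56/83 + (5/83)*1) - 12723) - 10509/9005 = -1769/((-56/83 + 5/83) - 12723) - 10509/9005 = -1769/(-51/83 - 12723) - 10509/9005 = -1769/(-1056060/83) - 10509/9005 = -1769*(-83/1056060) - 10509/9005 = 146827/1056060 - 10509/9005 = -1955191481/1901964060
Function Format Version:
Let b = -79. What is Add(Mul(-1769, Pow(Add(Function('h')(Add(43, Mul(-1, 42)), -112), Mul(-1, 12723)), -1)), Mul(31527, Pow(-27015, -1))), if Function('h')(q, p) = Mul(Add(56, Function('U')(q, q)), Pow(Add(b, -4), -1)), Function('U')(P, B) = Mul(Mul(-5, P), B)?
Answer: Rational(-1955191481, 1901964060) ≈ -1.0280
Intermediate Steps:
Function('U')(P, B) = Mul(-5, B, P)
Function('h')(q, p) = Add(Rational(-56, 83), Mul(Rational(5, 83), Pow(q, 2))) (Function('h')(q, p) = Mul(Add(56, Mul(-5, q, q)), Pow(Add(-79, -4), -1)) = Mul(Add(56, Mul(-5, Pow(q, 2))), Pow(-83, -1)) = Mul(Add(56, Mul(-5, Pow(q, 2))), Rational(-1, 83)) = Add(Rational(-56, 83), Mul(Rational(5, 83), Pow(q, 2))))
Add(Mul(-1769, Pow(Add(Function('h')(Add(43, Mul(-1, 42)), -112), Mul(-1, 12723)), -1)), Mul(31527, Pow(-27015, -1))) = Add(Mul(-1769, Pow(Add(Add(Rational(-56, 83), Mul(Rational(5, 83), Pow(Add(43, Mul(-1, 42)), 2))), Mul(-1, 12723)), -1)), Mul(31527, Pow(-27015, -1))) = Add(Mul(-1769, Pow(Add(Add(Rational(-56, 83), Mul(Rational(5, 83), Pow(Add(43, -42), 2))), -12723), -1)), Mul(31527, Rational(-1, 27015))) = Add(Mul(-1769, Pow(Add(Add(Rational(-56, 83), Mul(Rational(5, 83), Pow(1, 2))), -12723), -1)), Rational(-10509, 9005)) = Add(Mul(-1769, Pow(Add(Add(Rational(-56, 83), Mul(Rational(5, 83), 1)), -12723), -1)), Rational(-10509, 9005)) = Add(Mul(-1769, Pow(Add(Add(Rational(-56, 83), Rational(5, 83)), -12723), -1)), Rational(-10509, 9005)) = Add(Mul(-1769, Pow(Add(Rational(-51, 83), -12723), -1)), Rational(-10509, 9005)) = Add(Mul(-1769, Pow(Rational(-1056060, 83), -1)), Rational(-10509, 9005)) = Add(Mul(-1769, Rational(-83, 1056060)), Rational(-10509, 9005)) = Add(Rational(146827, 1056060), Rational(-10509, 9005)) = Rational(-1955191481, 1901964060)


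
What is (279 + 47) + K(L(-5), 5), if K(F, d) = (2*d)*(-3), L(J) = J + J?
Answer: 296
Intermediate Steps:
L(J) = 2*J
K(F, d) = -6*d
(279 + 47) + K(L(-5), 5) = (279 + 47) - 6*5 = 326 - 30 = 296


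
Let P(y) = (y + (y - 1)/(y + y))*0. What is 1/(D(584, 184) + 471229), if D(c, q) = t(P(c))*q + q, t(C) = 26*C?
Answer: 1/471413 ≈ 2.1213e-6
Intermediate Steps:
P(y) = 0 (P(y) = (y + (-1 + y)/((2*y)))*0 = (y + (-1 + y)*(1/(2*y)))*0 = (y + (-1 + y)/(2*y))*0 = 0)
D(c, q) = q (D(c, q) = (26*0)*q + q = 0*q + q = 0 + q = q)
1/(D(584, 184) + 471229) = 1/(184 + 471229) = 1/471413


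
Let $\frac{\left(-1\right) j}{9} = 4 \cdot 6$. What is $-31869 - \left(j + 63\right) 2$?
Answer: $-31563$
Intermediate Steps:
$j = -216$ ($j = - 9 \cdot 4 \cdot 6 = \left(-9\right) 24 = -216$)
$-31869 - \left(j + 63\right) 2 = -31869 - \left(-216 + 63\right) 2 = -31869 - \left(-153\right) 2 = -31869 - -306 = -31869 + 306 = -31563$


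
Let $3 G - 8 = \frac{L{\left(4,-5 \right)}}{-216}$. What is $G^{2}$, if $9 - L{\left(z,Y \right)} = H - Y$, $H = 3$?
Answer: $\frac{2982529}{419904} \approx 7.1029$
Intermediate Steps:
$L{\left(z,Y \right)} = 6 + Y$ ($L{\left(z,Y \right)} = 9 - \left(3 - Y\right) = 9 + \left(-3 + Y\right) = 6 + Y$)
$G = \frac{1727}{648}$ ($G = \frac{8}{3} + \frac{\left(6 - 5\right) \frac{1}{-216}}{3} = \frac{8}{3} + \frac{1 \left(- \frac{1}{216}\right)}{3} = \frac{8}{3} + \frac{1}{3} \left(- \frac{1}{216}\right) = \frac{8}{3} - \frac{1}{648} = \frac{1727}{648} \approx 2.6651$)
$G^{2} = \left(\frac{1727}{648}\right)^{2} = \frac{2982529}{419904}$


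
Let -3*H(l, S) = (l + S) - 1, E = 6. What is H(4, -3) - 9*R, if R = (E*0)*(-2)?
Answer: 0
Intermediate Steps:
H(l, S) = 1/3 - S/3 - l/3 (H(l, S) = -((l + S) - 1)/3 = -((S + l) - 1)/3 = -(-1 + S + l)/3 = 1/3 - S/3 - l/3)
R = 0 (R = (6*0)*(-2) = 0*(-2) = 0)
H(4, -3) - 9*R = (1/3 - 1/3*(-3) - 1/3*4) - 9*0 = (1/3 + 1 - 4/3) + 0 = 0 + 0 = 0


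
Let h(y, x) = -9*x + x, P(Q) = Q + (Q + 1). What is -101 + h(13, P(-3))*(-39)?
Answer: -1661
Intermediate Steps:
P(Q) = 1 + 2*Q (P(Q) = Q + (1 + Q) = 1 + 2*Q)
h(y, x) = -8*x
-101 + h(13, P(-3))*(-39) = -101 - 8*(1 + 2*(-3))*(-39) = -101 - 8*(1 - 6)*(-39) = -101 - 8*(-5)*(-39) = -101 + 40*(-39) = -101 - 1560 = -1661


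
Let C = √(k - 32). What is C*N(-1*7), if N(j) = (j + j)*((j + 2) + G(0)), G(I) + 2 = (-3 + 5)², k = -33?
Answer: 42*I*√65 ≈ 338.61*I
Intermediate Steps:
G(I) = 2 (G(I) = -2 + (-3 + 5)² = -2 + 2² = -2 + 4 = 2)
C = I*√65 (C = √(-33 - 32) = √(-65) = I*√65 ≈ 8.0623*I)
N(j) = 2*j*(4 + j) (N(j) = (j + j)*((j + 2) + 2) = (2*j)*((2 + j) + 2) = (2*j)*(4 + j) = 2*j*(4 + j))
C*N(-1*7) = (I*√65)*(2*(-1*7)*(4 - 1*7)) = (I*√65)*(2*(-7)*(4 - 7)) = (I*√65)*(2*(-7)*(-3)) = (I*√65)*42 = 42*I*√65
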